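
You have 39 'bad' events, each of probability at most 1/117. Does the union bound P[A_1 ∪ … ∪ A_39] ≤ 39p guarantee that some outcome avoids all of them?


Union bound: P[∪_{i=1}^{39} A_i] ≤ Σ_i P[A_i] ≤ 39·p = 39·(1/117) = 1/3.
Numerically: 1/3 ≈ 0.33333.
Is 1/3 < 1? YES.
Since P[∪ A_i] ≤ 1/3 < 1, the complement has P[∩ A_i^c] ≥ 1 − 1/3 = 2/3 > 0, so some outcome avoids every A_i.

39·p = 1/3 ≈ 0.33333; existence CERTIFIED by the union bound.


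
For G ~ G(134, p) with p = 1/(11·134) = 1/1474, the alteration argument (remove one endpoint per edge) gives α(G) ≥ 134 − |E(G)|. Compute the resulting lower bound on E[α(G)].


E[|E(G)|] = C(134, 2)·p = 8911 · (1/1474) = 133/22.
E[α(G)] ≥ n − E[|E(G)|] = 134 − 133/22 = 2815/22.
Numerically: ≈ 127.95455.
(This is only a lower bound; the true E[α(G)] may be larger.)

E[α(G)] ≥ 2815/22 ≈ 127.95455.


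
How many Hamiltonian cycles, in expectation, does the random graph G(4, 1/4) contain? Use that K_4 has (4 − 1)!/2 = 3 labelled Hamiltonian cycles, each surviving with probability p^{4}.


K_4 has (4 − 1)!/2 = 3 labelled Hamiltonian cycles.
For each such Hamiltonian cycle H, let X_H = 1 if all 4 edges of H are present in G. Then P[X_H = 1] = p^{4} = (1/4)^{4} = 1/256.
Summing the indicators: E[X] = Σ_H E[X_H] = 3 · p^{4} = 3 · 1/256 = 3/256.
Numerically: E[X] ≈ 0.011719.

E[X] = 3 · (1/4)^{4} = 3/256 ≈ 0.011719.


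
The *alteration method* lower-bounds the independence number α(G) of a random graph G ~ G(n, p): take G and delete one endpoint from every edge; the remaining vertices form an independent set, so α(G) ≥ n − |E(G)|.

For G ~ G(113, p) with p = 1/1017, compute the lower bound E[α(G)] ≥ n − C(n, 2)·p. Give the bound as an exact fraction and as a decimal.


E[|E(G)|] = C(113, 2)·p = 6328 · (1/1017) = 56/9.
E[α(G)] ≥ n − E[|E(G)|] = 113 − 56/9 = 961/9.
Numerically: ≈ 106.777778.
(This is only a lower bound; the true E[α(G)] may be larger.)

E[α(G)] ≥ 961/9 ≈ 106.777778.


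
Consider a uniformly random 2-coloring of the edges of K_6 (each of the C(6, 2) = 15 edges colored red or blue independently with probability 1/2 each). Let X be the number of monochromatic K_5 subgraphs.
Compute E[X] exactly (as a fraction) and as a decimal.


Let X = Σ_S X_S over the C(6, 5) = 6 subsets S of size 5, where X_S = 1 if the K_5 on S is monochromatic.
For a fixed S, the K_5 on S has C(5, 2) = 10 edges. P[all 10 edges red] = (1/2)^10, and likewise for blue, so P[monochromatic] = 2·(1/2)^10 = 2^{1 − 10} = 1/512.
By linearity of expectation: E[X] = C(6, 5) · 2^{1 − 10} = 6 · 1/512 = 3/256.
Numerically: E[X] ≈ 0.01172.

E[X] = C(6,5)·2^(1−C(5,2)) = 3/256 ≈ 0.01172.


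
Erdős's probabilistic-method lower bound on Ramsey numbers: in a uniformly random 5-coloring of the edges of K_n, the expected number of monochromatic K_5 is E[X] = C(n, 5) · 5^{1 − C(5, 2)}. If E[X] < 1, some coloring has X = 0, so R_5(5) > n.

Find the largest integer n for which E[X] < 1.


We need C(n, 5) · 5^{1 − 10} < 1, i.e. C(n, 5) < 5^{10 − 1} = 1953125.
Check values of n near the boundary:
  n = 44: C(44, 5) = 1086008; 1086008 < 1953125? YES
  n = 45: C(45, 5) = 1221759; 1221759 < 1953125? YES
  n = 46: C(46, 5) = 1370754; 1370754 < 1953125? YES
  n = 47: C(47, 5) = 1533939; 1533939 < 1953125? YES
  n = 48: C(48, 5) = 1712304; 1712304 < 1953125? YES
  n = 49: C(49, 5) = 1906884; 1906884 < 1953125? YES
  n = 50: C(50, 5) = 2118760; 2118760 < 1953125? NO
  n = 51: C(51, 5) = 2349060; 2349060 < 1953125? NO
The largest n with C(n, 5) < 1953125 is n = 49 (where E[X] = 1906884/1953125 ≈ 0.9763246). Hence R_5(5) > 49, i.e. R_5(5) ≥ 50.

Largest n = 49; hence R_5(5) > 49.


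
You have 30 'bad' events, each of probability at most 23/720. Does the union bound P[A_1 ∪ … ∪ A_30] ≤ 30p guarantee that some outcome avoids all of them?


Union bound: P[∪_{i=1}^{30} A_i] ≤ Σ_i P[A_i] ≤ 30·p = 30·(23/720) = 23/24.
Numerically: 23/24 ≈ 0.9583.
Is 23/24 < 1? YES.
Since P[∪ A_i] ≤ 23/24 < 1, the complement has P[∩ A_i^c] ≥ 1 − 23/24 = 1/24 > 0, so some outcome avoids every A_i.

30·p = 23/24 ≈ 0.9583; existence CERTIFIED by the union bound.


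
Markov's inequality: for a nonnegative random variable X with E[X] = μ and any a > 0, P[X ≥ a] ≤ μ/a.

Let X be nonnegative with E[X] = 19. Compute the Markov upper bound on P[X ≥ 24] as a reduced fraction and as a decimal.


μ = E[X] = 19, a = 24.
Markov: P[X ≥ 24] ≤ μ/a = (19)/24 = 19/24.
Numerically: ≈ 0.791667.
(Since a = 24 > μ = 19.000000, the bound 19/24 is < 1 and informative.)

P[X ≥ 24] ≤ 19/24 ≈ 0.791667.


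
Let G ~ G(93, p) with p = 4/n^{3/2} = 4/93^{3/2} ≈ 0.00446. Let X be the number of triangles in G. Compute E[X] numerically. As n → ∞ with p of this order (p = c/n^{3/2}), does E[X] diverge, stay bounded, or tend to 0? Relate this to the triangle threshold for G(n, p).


Number of potential triangles: C(93, 3) = 129766.
Each occurs with probability p³ ≈ (0.00446)³ ≈ 8.87170e-08.
By linearity: E[X] = C(93, 3)·p³ ≈ 129766 · 8.87170e-08 ≈ 0.012.
Since α = 3/2 > 1, p = c/n^{3/2} = o(1/n) is below the triangle threshold p ~ 1/n. Asymptotically E[X] ~ (c³/6)·n^{3(1−α)} = (4³/6)·n^{-1.5} → 0, so by Markov's inequality G has no triangles w.h.p.

E[X] ≈ 0.012; in regime p = Θ(1/n^{3/2}) E[X] tends to 0 (below the triangle threshold p ~ 1/n).


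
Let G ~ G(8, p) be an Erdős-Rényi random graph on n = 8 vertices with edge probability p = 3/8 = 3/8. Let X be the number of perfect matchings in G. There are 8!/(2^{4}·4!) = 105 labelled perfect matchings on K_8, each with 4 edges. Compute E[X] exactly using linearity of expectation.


K_8 has 8!/(2^{4}·4!) = 105 labelled perfect matchings.
For each such perfect matching H, let X_H = 1 if all 4 edges of H are present in G. Then P[X_H = 1] = p^{4} = (3/8)^{4} = 81/4096.
By linearity: E[X] = Σ_H E[X_H] = 105 · p^{4} = 105 · 81/4096 = 8505/4096.
Numerically: E[X] ≈ 2.08.

E[X] = 105 · (3/8)^{4} = 8505/4096 ≈ 2.08.


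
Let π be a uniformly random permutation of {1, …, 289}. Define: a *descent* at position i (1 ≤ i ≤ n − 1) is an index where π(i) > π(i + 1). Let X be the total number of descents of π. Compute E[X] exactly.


Write X = Σ X_I over i = 1, …, 288, with X_I the indicator of one descent.
There are 288 indicators.
For each fixed i, the pair (π(i), π(i+1)) is a uniformly random ordered pair of distinct values from {1, …, 289}; by symmetry P[π(i) > π(i+1)] = 1/2.
By linearity: E[X] = 288 · (1/2) = (289 − 1) · (1/2) = 144 ≈ 144.000.

E[X] = 144 = 144.000.


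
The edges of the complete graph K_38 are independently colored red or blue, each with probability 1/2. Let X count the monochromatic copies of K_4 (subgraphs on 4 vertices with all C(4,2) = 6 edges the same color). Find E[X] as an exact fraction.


Let X = Σ_S X_S over the C(38, 4) = 73815 subsets S of size 4, where X_S = 1 if the K_4 on S is monochromatic.
For a fixed S, the K_4 on S has C(4, 2) = 6 edges. P[all 6 edges red] = (1/2)^6, and likewise for blue, so P[monochromatic] = 2·(1/2)^6 = 2^{1 − 6} = 1/32.
By linearity: E[X] = C(38, 4) · 2^{1 − 6} = 73815 · 1/32 = 73815/32.
Numerically: E[X] ≈ 2306.719.

E[X] = C(38,4)·2^(1−C(4,2)) = 73815/32 ≈ 2306.719.


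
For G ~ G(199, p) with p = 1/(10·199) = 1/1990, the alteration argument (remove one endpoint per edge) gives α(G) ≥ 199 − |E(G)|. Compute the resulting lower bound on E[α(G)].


E[|E(G)|] = C(199, 2)·p = 19701 · (1/1990) = 99/10.
E[α(G)] ≥ n − E[|E(G)|] = 199 − 99/10 = 1891/10.
Numerically: ≈ 189.1000.
(This is only a lower bound; the true E[α(G)] may be larger.)

E[α(G)] ≥ 1891/10 ≈ 189.1000.


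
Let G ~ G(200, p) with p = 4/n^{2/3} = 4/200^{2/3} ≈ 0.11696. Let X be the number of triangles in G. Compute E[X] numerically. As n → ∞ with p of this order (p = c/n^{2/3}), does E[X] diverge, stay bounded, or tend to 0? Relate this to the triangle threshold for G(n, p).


Number of potential triangles: C(200, 3) = 1313400.
Each occurs with probability p³ ≈ (0.11696)³ ≈ 1.6000000e-03.
By linearity: E[X] = C(200, 3)·p³ ≈ 1313400 · 1.6000000e-03 ≈ 2101.44000.
Since α = 2/3 < 1, p = c/n^{2/3} ≫ 1/n is above the triangle threshold p ~ 1/n. Asymptotically E[X] ~ (c³/6)·n^{3(1−α)} = (4³/6)·n^{1} → ∞; triangles are abundant w.h.p.

E[X] ≈ 2101.44000; in regime p = Θ(1/n^{2/3}) E[X] diverges (above the triangle threshold p ~ 1/n).


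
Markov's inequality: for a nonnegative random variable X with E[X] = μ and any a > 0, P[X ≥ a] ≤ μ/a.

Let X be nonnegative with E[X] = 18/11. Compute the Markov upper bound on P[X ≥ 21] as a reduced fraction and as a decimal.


μ = E[X] = 18/11, a = 21.
Markov: P[X ≥ 21] ≤ μ/a = (18/11)/21 = 6/77.
Numerically: ≈ 0.07792.
(Since a = 21 > μ = 1.63636, the bound 6/77 is < 1 and informative.)

P[X ≥ 21] ≤ 6/77 ≈ 0.07792.


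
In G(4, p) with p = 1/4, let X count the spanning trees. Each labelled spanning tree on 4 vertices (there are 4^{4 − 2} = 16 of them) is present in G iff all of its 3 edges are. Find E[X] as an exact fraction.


K_4 has 4^{4 − 2} = 16 labelled spanning trees.
For each such spanning tree H, let X_H = 1 if all 3 edges of H are present in G. Then P[X_H = 1] = p^{3} = (1/4)^{3} = 1/64.
By linearity: E[X] = Σ_H E[X_H] = 16 · p^{3} = 16 · 1/64 = 1/4.
Numerically: E[X] ≈ 0.25.

E[X] = 16 · (1/4)^{3} = 1/4 ≈ 0.25.


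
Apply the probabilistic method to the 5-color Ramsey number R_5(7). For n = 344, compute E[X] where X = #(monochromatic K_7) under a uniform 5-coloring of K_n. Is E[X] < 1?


E[X] = C(344, 7) · 5^{1 − 21} = 106364775244728 · 5^{−20} = 106364775244728/95367431640625.
As a reduced fraction: E[X] = 106364775244728/95367431640625 ≈ 1.115.
Is E[X] < 1? NO.
Since E[X] ≥ 1, the first-moment bound is inconclusive at n = 344; it does NOT by itself certify R_5(7) > 344.

E[X] = 106364775244728/95367431640625 ≈ 1.115; E[X] ≥ 1; first-moment method inconclusive here.


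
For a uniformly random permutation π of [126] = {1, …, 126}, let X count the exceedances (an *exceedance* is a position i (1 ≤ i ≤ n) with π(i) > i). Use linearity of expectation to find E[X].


Write X = Σ_{i=1}^{126} X_i, where X_i = 1_{π(i) > i}.
For each fixed i, π(i) is uniform over {1, …, 126} (marginal of a uniform permutation), so P[π(i) > i] = (n − i)/n. Summing: Σ_{i=1}^{126} (n − i)/n = (0 + 1 + … + 125)/126 = 126(126 − 1)/(2·126) = (126 − 1)/2.
Hence E[X] = Σ_{i=1}^{126} (126 − i)/126 = 125/2 ≈ 62.5000.

E[X] = 125/2 = 62.5000.


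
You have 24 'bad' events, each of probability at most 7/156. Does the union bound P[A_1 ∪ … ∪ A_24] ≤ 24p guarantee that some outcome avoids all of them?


Union bound: P[∪_{i=1}^{24} A_i] ≤ Σ_i P[A_i] ≤ 24·p = 24·(7/156) = 14/13.
Numerically: 14/13 ≈ 1.077.
Is 14/13 < 1? NO.
Since the bound 14/13 is ≥ 1, the union bound is uninformative here; it does NOT by itself certify existence.

24·p = 14/13 ≈ 1.077; existence NOT certified by the union bound.


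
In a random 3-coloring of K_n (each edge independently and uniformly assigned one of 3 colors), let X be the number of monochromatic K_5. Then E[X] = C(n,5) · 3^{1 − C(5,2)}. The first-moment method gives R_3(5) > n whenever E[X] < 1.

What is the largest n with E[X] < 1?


We need C(n, 5) · 3^{1 − 10} < 1, i.e. C(n, 5) < 3^{10 − 1} = 19683.
Check values of n near the boundary:
  n = 15: C(15, 5) = 3003; 3003 < 19683? YES
  n = 16: C(16, 5) = 4368; 4368 < 19683? YES
  n = 17: C(17, 5) = 6188; 6188 < 19683? YES
  n = 18: C(18, 5) = 8568; 8568 < 19683? YES
  n = 19: C(19, 5) = 11628; 11628 < 19683? YES
  n = 20: C(20, 5) = 15504; 15504 < 19683? YES
  n = 21: C(21, 5) = 20349; 20349 < 19683? NO
The largest n with C(n, 5) < 19683 is n = 20 (where E[X] = 5168/6561 ≈ 0.78768). Hence R_3(5) > 20, i.e. R_3(5) ≥ 21.

Largest n = 20; hence R_3(5) > 20.


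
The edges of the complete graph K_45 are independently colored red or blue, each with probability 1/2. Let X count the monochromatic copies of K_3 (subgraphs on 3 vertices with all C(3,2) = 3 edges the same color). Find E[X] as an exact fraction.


Let X = Σ_S X_S over the C(45, 3) = 14190 subsets S of size 3, where X_S = 1 if the K_3 on S is monochromatic.
For a fixed S, the K_3 on S has C(3, 2) = 3 edges. P[all 3 edges red] = (1/2)^3, and likewise for blue, so P[monochromatic] = 2·(1/2)^3 = 2^{1 − 3} = 1/4.
By linearity: E[X] = C(45, 3) · 2^{1 − 3} = 14190 · 1/4 = 7095/2.
Numerically: E[X] ≈ 3547.500000.

E[X] = C(45,3)·2^(1−C(3,2)) = 7095/2 ≈ 3547.500000.


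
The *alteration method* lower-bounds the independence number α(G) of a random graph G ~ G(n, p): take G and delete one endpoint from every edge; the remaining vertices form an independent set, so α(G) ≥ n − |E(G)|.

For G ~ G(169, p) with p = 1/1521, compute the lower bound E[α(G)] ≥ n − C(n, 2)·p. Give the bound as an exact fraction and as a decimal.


E[|E(G)|] = C(169, 2)·p = 14196 · (1/1521) = 28/3.
E[α(G)] ≥ n − E[|E(G)|] = 169 − 28/3 = 479/3.
Numerically: ≈ 159.667.
(This is only a lower bound; the true E[α(G)] may be larger.)

E[α(G)] ≥ 479/3 ≈ 159.667.


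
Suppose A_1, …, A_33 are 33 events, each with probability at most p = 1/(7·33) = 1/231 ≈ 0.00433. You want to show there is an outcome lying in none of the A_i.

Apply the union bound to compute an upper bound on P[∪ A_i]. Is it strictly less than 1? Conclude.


Union bound: P[∪_{i=1}^{33} A_i] ≤ Σ_i P[A_i] ≤ 33·p = 33·(1/231) = 1/7.
Numerically: 1/7 ≈ 0.14286.
Is 1/7 < 1? YES.
Since P[∪ A_i] ≤ 1/7 < 1, the complement has P[∩ A_i^c] ≥ 1 − 1/7 = 6/7 > 0, so some outcome avoids every A_i.

33·p = 1/7 ≈ 0.14286; existence CERTIFIED by the union bound.


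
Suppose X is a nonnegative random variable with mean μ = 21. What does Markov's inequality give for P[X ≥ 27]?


μ = E[X] = 21, a = 27.
Markov: P[X ≥ 27] ≤ μ/a = (21)/27 = 7/9.
Numerically: ≈ 0.7778.
(Since a = 27 > μ = 21.0000, the bound 7/9 is < 1 and informative.)

P[X ≥ 27] ≤ 7/9 ≈ 0.7778.


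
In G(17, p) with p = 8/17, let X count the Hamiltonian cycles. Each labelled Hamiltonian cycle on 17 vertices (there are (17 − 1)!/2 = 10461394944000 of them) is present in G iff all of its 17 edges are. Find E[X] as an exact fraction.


K_17 has (17 − 1)!/2 = 10461394944000 labelled Hamiltonian cycles.
For each such Hamiltonian cycle H, let X_H = 1 if all 17 edges of H are present in G. Then P[X_H = 1] = p^{17} = (8/17)^{17} = 2251799813685248/827240261886336764177.
By linearity of expectation: E[X] = Σ_H E[X_H] = 10461394944000 · p^{17} = 10461394944000 · 2251799813685248/827240261886336764177 = 23556967185786995434586112000/827240261886336764177.
Numerically: E[X] ≈ 2.85e+07.

E[X] = 10461394944000 · (8/17)^{17} = 23556967185786995434586112000/827240261886336764177 ≈ 2.85e+07.


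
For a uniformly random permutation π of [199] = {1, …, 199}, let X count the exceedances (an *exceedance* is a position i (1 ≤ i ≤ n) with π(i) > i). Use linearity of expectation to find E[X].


Write X = Σ_{i=1}^{199} X_i, where X_i = 1_{π(i) > i}.
For each fixed i, π(i) is uniform over {1, …, 199} (marginal of a uniform permutation), so P[π(i) > i] = (n − i)/n. Summing: Σ_{i=1}^{199} (n − i)/n = (0 + 1 + … + 198)/199 = 199(199 − 1)/(2·199) = (199 − 1)/2.
Hence E[X] = Σ_{i=1}^{199} (199 − i)/199 = 99 ≈ 99.00000.

E[X] = 99 = 99.00000.


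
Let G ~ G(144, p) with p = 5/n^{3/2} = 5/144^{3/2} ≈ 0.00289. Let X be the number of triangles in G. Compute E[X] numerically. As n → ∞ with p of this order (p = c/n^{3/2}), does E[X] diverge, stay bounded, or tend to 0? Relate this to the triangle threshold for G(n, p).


Number of potential triangles: C(144, 3) = 487344.
Each occurs with probability p³ ≈ (0.00289)³ ≈ 2.42258e-08.
By linearity: E[X] = C(144, 3)·p³ ≈ 487344 · 2.42258e-08 ≈ 0.012.
Since α = 3/2 > 1, p = c/n^{3/2} = o(1/n) is below the triangle threshold p ~ 1/n. Asymptotically E[X] ~ (c³/6)·n^{3(1−α)} = (5³/6)·n^{-1.5} → 0, so by Markov's inequality G has no triangles w.h.p.

E[X] ≈ 0.012; in regime p = Θ(1/n^{3/2}) E[X] tends to 0 (below the triangle threshold p ~ 1/n).


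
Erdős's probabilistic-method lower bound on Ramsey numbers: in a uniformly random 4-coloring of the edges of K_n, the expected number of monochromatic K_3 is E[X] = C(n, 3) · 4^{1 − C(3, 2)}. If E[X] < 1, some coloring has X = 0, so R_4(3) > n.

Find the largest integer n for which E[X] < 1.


We need C(n, 3) · 4^{1 − 3} < 1, i.e. C(n, 3) < 4^{3 − 1} = 16.
Check values of n near the boundary:
  n = 3: C(3, 3) = 1; 1 < 16? YES
  n = 4: C(4, 3) = 4; 4 < 16? YES
  n = 5: C(5, 3) = 10; 10 < 16? YES
  n = 6: C(6, 3) = 20; 20 < 16? NO
  n = 7: C(7, 3) = 35; 35 < 16? NO
The largest n with C(n, 3) < 16 is n = 5 (where E[X] = 5/8 ≈ 0.62500). Hence R_4(3) > 5, i.e. R_4(3) ≥ 6.

Largest n = 5; hence R_4(3) > 5.


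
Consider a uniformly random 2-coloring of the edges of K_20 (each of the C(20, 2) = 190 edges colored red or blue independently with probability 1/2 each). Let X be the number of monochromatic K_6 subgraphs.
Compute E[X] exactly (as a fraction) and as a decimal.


Let X = Σ_S X_S over the C(20, 6) = 38760 subsets S of size 6, where X_S = 1 if the K_6 on S is monochromatic.
For a fixed S, the K_6 on S has C(6, 2) = 15 edges. P[all 15 edges red] = (1/2)^15, and likewise for blue, so P[monochromatic] = 2·(1/2)^15 = 2^{1 − 15} = 1/16384.
By linearity: E[X] = C(20, 6) · 2^{1 − 15} = 38760 · 1/16384 = 4845/2048.
Numerically: E[X] ≈ 2.365723.

E[X] = C(20,6)·2^(1−C(6,2)) = 4845/2048 ≈ 2.365723.


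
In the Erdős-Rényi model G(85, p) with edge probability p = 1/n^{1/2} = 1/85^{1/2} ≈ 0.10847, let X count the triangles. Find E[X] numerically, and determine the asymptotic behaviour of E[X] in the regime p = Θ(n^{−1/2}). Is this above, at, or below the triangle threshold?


Number of potential triangles: C(85, 3) = 98770.
Each occurs with probability p³ ≈ (0.10847)³ ≈ 1.2760615e-03.
By linearity: E[X] = C(85, 3)·p³ ≈ 98770 · 1.2760615e-03 ≈ 126.03660.
Since α = 1/2 < 1, p = c/n^{1/2} ≫ 1/n is above the triangle threshold p ~ 1/n. Asymptotically E[X] ~ (c³/6)·n^{3(1−α)} = (1³/6)·n^{1.5} → ∞; triangles are abundant w.h.p.

E[X] ≈ 126.03660; in regime p = Θ(1/n^{1/2}) E[X] diverges (above the triangle threshold p ~ 1/n).


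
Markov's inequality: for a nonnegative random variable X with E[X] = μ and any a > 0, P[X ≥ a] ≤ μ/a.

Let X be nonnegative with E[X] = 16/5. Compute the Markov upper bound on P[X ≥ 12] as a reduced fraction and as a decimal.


μ = E[X] = 16/5, a = 12.
Markov: P[X ≥ 12] ≤ μ/a = (16/5)/12 = 4/15.
Numerically: ≈ 0.266667.
(Since a = 12 > μ = 3.200000, the bound 4/15 is < 1 and informative.)

P[X ≥ 12] ≤ 4/15 ≈ 0.266667.


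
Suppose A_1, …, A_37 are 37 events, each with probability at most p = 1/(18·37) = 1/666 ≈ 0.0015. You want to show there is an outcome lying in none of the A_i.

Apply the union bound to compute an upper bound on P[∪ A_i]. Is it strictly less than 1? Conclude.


Union bound: P[∪_{i=1}^{37} A_i] ≤ Σ_i P[A_i] ≤ 37·p = 37·(1/666) = 1/18.
Numerically: 1/18 ≈ 0.0556.
Is 1/18 < 1? YES.
Since P[∪ A_i] ≤ 1/18 < 1, the complement has P[∩ A_i^c] ≥ 1 − 1/18 = 17/18 > 0, so some outcome avoids every A_i.

37·p = 1/18 ≈ 0.0556; existence CERTIFIED by the union bound.


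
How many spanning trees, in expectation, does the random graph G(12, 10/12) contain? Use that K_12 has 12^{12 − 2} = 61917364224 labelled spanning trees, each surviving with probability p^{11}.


K_12 has 12^{12 − 2} = 61917364224 labelled spanning trees.
For each such spanning tree H, let X_H = 1 if all 11 edges of H are present in G. Then P[X_H = 1] = p^{11} = (5/6)^{11} = 48828125/362797056.
By linearity: E[X] = Σ_H E[X_H] = 61917364224 · p^{11} = 61917364224 · 48828125/362797056 = 25000000000/3.
Numerically: E[X] ≈ 8.3333e+09.

E[X] = 61917364224 · (5/6)^{11} = 25000000000/3 ≈ 8.3333e+09.


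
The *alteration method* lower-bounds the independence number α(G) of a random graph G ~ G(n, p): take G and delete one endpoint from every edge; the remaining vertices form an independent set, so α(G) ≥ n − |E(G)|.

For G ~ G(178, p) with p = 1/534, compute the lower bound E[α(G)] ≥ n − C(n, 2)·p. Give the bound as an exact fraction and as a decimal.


E[|E(G)|] = C(178, 2)·p = 15753 · (1/534) = 59/2.
E[α(G)] ≥ n − E[|E(G)|] = 178 − 59/2 = 297/2.
Numerically: ≈ 148.5000.
(This is only a lower bound; the true E[α(G)] may be larger.)

E[α(G)] ≥ 297/2 ≈ 148.5000.


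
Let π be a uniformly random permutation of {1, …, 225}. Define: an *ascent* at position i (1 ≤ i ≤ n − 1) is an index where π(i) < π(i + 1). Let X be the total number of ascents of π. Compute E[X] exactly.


Write X = Σ X_I over i = 1, …, 224, with X_I the indicator of one ascent.
There are 224 indicators.
For each fixed i, the pair (π(i), π(i+1)) is a uniformly random ordered pair of distinct values from {1, …, 225}; by symmetry P[π(i) < π(i+1)] = 1/2.
By linearity: E[X] = 224 · (1/2) = (225 − 1) · (1/2) = 112 ≈ 112.00000.

E[X] = 112 = 112.00000.


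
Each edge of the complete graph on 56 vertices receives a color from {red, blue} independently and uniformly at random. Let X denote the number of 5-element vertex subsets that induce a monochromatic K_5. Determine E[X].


Let X = Σ_S X_S over the C(56, 5) = 3819816 subsets S of size 5, where X_S = 1 if the K_5 on S is monochromatic.
For a fixed S, the K_5 on S has C(5, 2) = 10 edges. P[all 10 edges red] = (1/2)^10, and likewise for blue, so P[monochromatic] = 2·(1/2)^10 = 2^{1 − 10} = 1/512.
By linearity: E[X] = C(56, 5) · 2^{1 − 10} = 3819816 · 1/512 = 477477/64.
Numerically: E[X] ≈ 7460.5781.

E[X] = C(56,5)·2^(1−C(5,2)) = 477477/64 ≈ 7460.5781.


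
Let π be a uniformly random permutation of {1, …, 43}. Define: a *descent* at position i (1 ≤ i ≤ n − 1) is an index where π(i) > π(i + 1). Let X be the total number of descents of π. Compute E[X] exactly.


Write X = Σ X_I over i = 1, …, 42, with X_I the indicator of one descent.
There are 42 indicators.
For each fixed i, the pair (π(i), π(i+1)) is a uniformly random ordered pair of distinct values from {1, …, 43}; by symmetry P[π(i) > π(i+1)] = 1/2.
By linearity: E[X] = 42 · (1/2) = (43 − 1) · (1/2) = 21 ≈ 21.0000.

E[X] = 21 = 21.0000.


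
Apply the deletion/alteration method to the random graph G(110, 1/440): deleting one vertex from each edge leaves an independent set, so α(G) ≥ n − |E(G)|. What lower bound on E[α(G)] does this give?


E[|E(G)|] = C(110, 2)·p = 5995 · (1/440) = 109/8.
E[α(G)] ≥ n − E[|E(G)|] = 110 − 109/8 = 771/8.
Numerically: ≈ 96.37500.
(This is only a lower bound; the true E[α(G)] may be larger.)

E[α(G)] ≥ 771/8 ≈ 96.37500.


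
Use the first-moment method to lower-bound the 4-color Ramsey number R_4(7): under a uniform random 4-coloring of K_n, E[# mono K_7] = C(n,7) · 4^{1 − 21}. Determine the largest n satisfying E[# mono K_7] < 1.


We need C(n, 7) · 4^{1 − 21} < 1, i.e. C(n, 7) < 4^{21 − 1} = 1099511627776.
Check values of n near the boundary:
  n = 179: C(179, 7) = 1037437234460; 1037437234460 < 1099511627776? YES
  n = 180: C(180, 7) = 1079414463600; 1079414463600 < 1099511627776? YES
  n = 181: C(181, 7) = 1122839183400; 1122839183400 < 1099511627776? NO
  n = 182: C(182, 7) = 1167752750736; 1167752750736 < 1099511627776? NO
  n = 183: C(183, 7) = 1214197462413; 1214197462413 < 1099511627776? NO
The largest n with C(n, 7) < 1099511627776 is n = 180 (where E[X] = 67463403975/68719476736 ≈ 0.98172). Hence R_4(7) > 180, i.e. R_4(7) ≥ 181.

Largest n = 180; hence R_4(7) > 180.


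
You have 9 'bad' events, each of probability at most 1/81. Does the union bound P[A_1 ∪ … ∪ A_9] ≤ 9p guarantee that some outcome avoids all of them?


Union bound: P[∪_{i=1}^{9} A_i] ≤ Σ_i P[A_i] ≤ 9·p = 9·(1/81) = 1/9.
Numerically: 1/9 ≈ 0.1111.
Is 1/9 < 1? YES.
Since P[∪ A_i] ≤ 1/9 < 1, the complement has P[∩ A_i^c] ≥ 1 − 1/9 = 8/9 > 0, so some outcome avoids every A_i.

9·p = 1/9 ≈ 0.1111; existence CERTIFIED by the union bound.


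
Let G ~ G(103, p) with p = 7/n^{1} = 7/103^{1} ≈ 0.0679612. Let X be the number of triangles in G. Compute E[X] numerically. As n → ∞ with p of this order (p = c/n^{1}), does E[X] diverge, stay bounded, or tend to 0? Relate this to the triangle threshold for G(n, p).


Number of potential triangles: C(103, 3) = 176851.
Each occurs with probability p³ ≈ (0.0679612)³ ≈ 3.13893589e-04.
By linearity: E[X] = C(103, 3)·p³ ≈ 176851 · 3.13893589e-04 ≈ 55.512395.
Here α = 1, so p = 7/n is exactly at the triangle threshold p ~ 1/n. Asymptotically E[X] → c³/6 = 7³/6 = 343/6 ≈ 57.166667, a bounded constant. In this regime the triangle count is asymptotically Poisson(c³/6).

E[X] ≈ 55.512395; in regime p = Θ(1/n^{1}) E[X] stays bounded (at the triangle threshold p ~ 1/n).


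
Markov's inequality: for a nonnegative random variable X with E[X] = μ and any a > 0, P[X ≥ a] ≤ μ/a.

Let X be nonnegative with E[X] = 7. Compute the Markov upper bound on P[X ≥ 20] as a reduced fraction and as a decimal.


μ = E[X] = 7, a = 20.
Markov: P[X ≥ 20] ≤ μ/a = (7)/20 = 7/20.
Numerically: ≈ 0.35000.
(Since a = 20 > μ = 7.00000, the bound 7/20 is < 1 and informative.)

P[X ≥ 20] ≤ 7/20 ≈ 0.35000.


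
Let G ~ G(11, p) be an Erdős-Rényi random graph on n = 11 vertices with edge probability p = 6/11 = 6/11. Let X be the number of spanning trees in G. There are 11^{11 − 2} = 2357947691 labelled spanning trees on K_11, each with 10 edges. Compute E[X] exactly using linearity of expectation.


K_11 has 11^{11 − 2} = 2357947691 labelled spanning trees.
For each such spanning tree H, let X_H = 1 if all 10 edges of H are present in G. Then P[X_H = 1] = p^{10} = (6/11)^{10} = 60466176/25937424601.
Summing the indicators: E[X] = Σ_H E[X_H] = 2357947691 · p^{10} = 2357947691 · 60466176/25937424601 = 60466176/11.
Numerically: E[X] ≈ 5.4969e+06.

E[X] = 2357947691 · (6/11)^{10} = 60466176/11 ≈ 5.4969e+06.


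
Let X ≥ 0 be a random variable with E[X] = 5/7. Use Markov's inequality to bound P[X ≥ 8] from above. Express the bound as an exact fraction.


μ = E[X] = 5/7, a = 8.
Markov: P[X ≥ 8] ≤ μ/a = (5/7)/8 = 5/56.
Numerically: ≈ 0.0893.
(Since a = 8 > μ = 0.7143, the bound 5/56 is < 1 and informative.)

P[X ≥ 8] ≤ 5/56 ≈ 0.0893.


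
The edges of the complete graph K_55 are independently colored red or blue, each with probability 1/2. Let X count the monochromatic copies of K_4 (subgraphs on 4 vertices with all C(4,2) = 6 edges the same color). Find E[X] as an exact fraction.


Let X = Σ_S X_S over the C(55, 4) = 341055 subsets S of size 4, where X_S = 1 if the K_4 on S is monochromatic.
For a fixed S, the K_4 on S has C(4, 2) = 6 edges. P[all 6 edges red] = (1/2)^6, and likewise for blue, so P[monochromatic] = 2·(1/2)^6 = 2^{1 − 6} = 1/32.
By linearity of expectation: E[X] = C(55, 4) · 2^{1 − 6} = 341055 · 1/32 = 341055/32.
Numerically: E[X] ≈ 10657.9688.

E[X] = C(55,4)·2^(1−C(4,2)) = 341055/32 ≈ 10657.9688.


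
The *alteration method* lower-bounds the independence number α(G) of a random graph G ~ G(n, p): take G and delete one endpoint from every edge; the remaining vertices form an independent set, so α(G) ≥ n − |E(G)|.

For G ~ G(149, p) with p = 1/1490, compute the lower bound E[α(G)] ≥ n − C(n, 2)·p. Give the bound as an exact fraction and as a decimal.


E[|E(G)|] = C(149, 2)·p = 11026 · (1/1490) = 37/5.
E[α(G)] ≥ n − E[|E(G)|] = 149 − 37/5 = 708/5.
Numerically: ≈ 141.6000.
(This is only a lower bound; the true E[α(G)] may be larger.)

E[α(G)] ≥ 708/5 ≈ 141.6000.


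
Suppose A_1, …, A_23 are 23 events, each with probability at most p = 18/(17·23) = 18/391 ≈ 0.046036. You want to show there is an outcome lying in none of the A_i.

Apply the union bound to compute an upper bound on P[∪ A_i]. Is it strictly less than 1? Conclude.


Union bound: P[∪_{i=1}^{23} A_i] ≤ Σ_i P[A_i] ≤ 23·p = 23·(18/391) = 18/17.
Numerically: 18/17 ≈ 1.058824.
Is 18/17 < 1? NO.
Since the bound 18/17 is ≥ 1, the union bound is uninformative here; it does NOT by itself certify existence.

23·p = 18/17 ≈ 1.058824; existence NOT certified by the union bound.


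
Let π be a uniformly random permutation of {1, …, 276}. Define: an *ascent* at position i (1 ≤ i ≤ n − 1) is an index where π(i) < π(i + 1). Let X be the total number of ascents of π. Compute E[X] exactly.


Write X = Σ X_I over i = 1, …, 275, with X_I the indicator of one ascent.
There are 275 indicators.
For each fixed i, the pair (π(i), π(i+1)) is a uniformly random ordered pair of distinct values from {1, …, 276}; by symmetry P[π(i) < π(i+1)] = 1/2.
By linearity: E[X] = 275 · (1/2) = (276 − 1) · (1/2) = 275/2 ≈ 137.500000.

E[X] = 275/2 = 137.500000.


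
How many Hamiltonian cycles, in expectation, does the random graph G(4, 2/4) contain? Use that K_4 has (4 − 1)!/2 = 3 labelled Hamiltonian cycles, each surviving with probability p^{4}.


K_4 has (4 − 1)!/2 = 3 labelled Hamiltonian cycles.
For each such Hamiltonian cycle H, let X_H = 1 if all 4 edges of H are present in G. Then P[X_H = 1] = p^{4} = (1/2)^{4} = 1/16.
Summing the indicators: E[X] = Σ_H E[X_H] = 3 · p^{4} = 3 · 1/16 = 3/16.
Numerically: E[X] ≈ 0.1875.

E[X] = 3 · (1/2)^{4} = 3/16 ≈ 0.1875.


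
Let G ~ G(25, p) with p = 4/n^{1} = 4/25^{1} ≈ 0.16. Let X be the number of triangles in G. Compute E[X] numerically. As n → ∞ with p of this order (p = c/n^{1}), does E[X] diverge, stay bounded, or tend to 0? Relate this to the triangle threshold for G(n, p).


Number of potential triangles: C(25, 3) = 2300.
Each occurs with probability p³ ≈ (0.16)³ ≈ 4.096000e-03.
By linearity: E[X] = C(25, 3)·p³ ≈ 2300 · 4.096000e-03 ≈ 9.4208.
Here α = 1, so p = 4/n is exactly at the triangle threshold p ~ 1/n. Asymptotically E[X] → c³/6 = 4³/6 = 32/3 ≈ 10.6667, a bounded constant. In this regime the triangle count is asymptotically Poisson(c³/6).

E[X] ≈ 9.4208; in regime p = Θ(1/n^{1}) E[X] stays bounded (at the triangle threshold p ~ 1/n).


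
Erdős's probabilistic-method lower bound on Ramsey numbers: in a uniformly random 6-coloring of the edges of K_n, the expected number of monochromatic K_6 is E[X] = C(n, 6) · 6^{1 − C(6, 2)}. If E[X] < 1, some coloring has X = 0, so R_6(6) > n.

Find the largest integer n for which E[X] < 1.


We need C(n, 6) · 6^{1 − 15} < 1, i.e. C(n, 6) < 6^{15 − 1} = 78364164096.
Check values of n near the boundary:
  n = 197: C(197, 6) = 75176946208; 75176946208 < 78364164096? YES
  n = 198: C(198, 6) = 77526225777; 77526225777 < 78364164096? YES
  n = 199: C(199, 6) = 79936367511; 79936367511 < 78364164096? NO
The largest n with C(n, 6) < 78364164096 is n = 198 (where E[X] = 25842075259/26121388032 ≈ 0.98931). Hence R_6(6) > 198, i.e. R_6(6) ≥ 199.

Largest n = 198; hence R_6(6) > 198.


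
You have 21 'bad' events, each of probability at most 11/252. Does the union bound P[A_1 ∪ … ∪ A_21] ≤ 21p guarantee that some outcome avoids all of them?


Union bound: P[∪_{i=1}^{21} A_i] ≤ Σ_i P[A_i] ≤ 21·p = 21·(11/252) = 11/12.
Numerically: 11/12 ≈ 0.917.
Is 11/12 < 1? YES.
Since P[∪ A_i] ≤ 11/12 < 1, the complement has P[∩ A_i^c] ≥ 1 − 11/12 = 1/12 > 0, so some outcome avoids every A_i.

21·p = 11/12 ≈ 0.917; existence CERTIFIED by the union bound.


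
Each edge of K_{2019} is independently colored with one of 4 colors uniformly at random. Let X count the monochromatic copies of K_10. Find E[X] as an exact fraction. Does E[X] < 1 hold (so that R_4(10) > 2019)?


E[X] = C(2019, 10) · 4^{1 − 45} = 303322949179835278009229628 · 4^{−44} = 303322949179835278009229628/309485009821345068724781056.
As a reduced fraction: E[X] = 75830737294958819502307407/77371252455336267181195264 ≈ 0.980089.
Is E[X] < 1? YES.
Since E[X] < 1, there exists a 4-coloring of K_{2019} with no monochromatic K_10; hence R_4(10) > 2019.

E[X] = 75830737294958819502307407/77371252455336267181195264 ≈ 0.980089; E[X] < 1, so R_4(10) > 2019.


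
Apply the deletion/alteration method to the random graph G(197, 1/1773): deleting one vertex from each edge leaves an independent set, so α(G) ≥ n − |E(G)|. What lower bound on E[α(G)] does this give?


E[|E(G)|] = C(197, 2)·p = 19306 · (1/1773) = 98/9.
E[α(G)] ≥ n − E[|E(G)|] = 197 − 98/9 = 1675/9.
Numerically: ≈ 186.1111.
(This is only a lower bound; the true E[α(G)] may be larger.)

E[α(G)] ≥ 1675/9 ≈ 186.1111.


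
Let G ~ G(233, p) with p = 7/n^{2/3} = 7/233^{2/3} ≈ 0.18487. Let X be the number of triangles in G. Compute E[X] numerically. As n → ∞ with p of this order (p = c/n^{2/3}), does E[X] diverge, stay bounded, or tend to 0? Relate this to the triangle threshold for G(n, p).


Number of potential triangles: C(233, 3) = 2081156.
Each occurs with probability p³ ≈ (0.18487)³ ≈ 6.3180386e-03.
By linearity: E[X] = C(233, 3)·p³ ≈ 2081156 · 6.3180386e-03 ≈ 13148.82403.
Since α = 2/3 < 1, p = c/n^{2/3} ≫ 1/n is above the triangle threshold p ~ 1/n. Asymptotically E[X] ~ (c³/6)·n^{3(1−α)} = (7³/6)·n^{1} → ∞; triangles are abundant w.h.p.

E[X] ≈ 13148.82403; in regime p = Θ(1/n^{2/3}) E[X] diverges (above the triangle threshold p ~ 1/n).


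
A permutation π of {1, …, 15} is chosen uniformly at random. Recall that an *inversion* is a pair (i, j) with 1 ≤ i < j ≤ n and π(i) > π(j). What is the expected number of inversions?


Write X = Σ X_I over the C(15, 2) = 105 pairs i < j, with X_I the indicator of one inversion.
There are 105 indicators.
For each fixed pair i < j, the values π(i) and π(j) are two distinct elements of {1, …, 15} in uniformly random order; by symmetry P[π(i) > π(j)] = 1/2.
By linearity: E[X] = 105 · (1/2) = C(15, 2) · (1/2) = 105/2 = 105/2 ≈ 52.500000.

E[X] = 105/2 = 52.500000.


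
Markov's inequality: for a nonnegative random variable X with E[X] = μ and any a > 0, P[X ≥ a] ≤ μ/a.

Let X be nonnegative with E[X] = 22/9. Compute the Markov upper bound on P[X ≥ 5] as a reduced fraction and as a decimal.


μ = E[X] = 22/9, a = 5.
Markov: P[X ≥ 5] ≤ μ/a = (22/9)/5 = 22/45.
Numerically: ≈ 0.488889.
(Since a = 5 > μ = 2.444444, the bound 22/45 is < 1 and informative.)

P[X ≥ 5] ≤ 22/45 ≈ 0.488889.


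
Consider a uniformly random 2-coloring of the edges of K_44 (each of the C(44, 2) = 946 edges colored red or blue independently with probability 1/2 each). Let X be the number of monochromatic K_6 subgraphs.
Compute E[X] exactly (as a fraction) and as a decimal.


Let X = Σ_S X_S over the C(44, 6) = 7059052 subsets S of size 6, where X_S = 1 if the K_6 on S is monochromatic.
For a fixed S, the K_6 on S has C(6, 2) = 15 edges. P[all 15 edges red] = (1/2)^15, and likewise for blue, so P[monochromatic] = 2·(1/2)^15 = 2^{1 − 15} = 1/16384.
Summing: E[X] = C(44, 6) · 2^{1 − 15} = 7059052 · 1/16384 = 1764763/4096.
Numerically: E[X] ≈ 430.850342.

E[X] = C(44,6)·2^(1−C(6,2)) = 1764763/4096 ≈ 430.850342.


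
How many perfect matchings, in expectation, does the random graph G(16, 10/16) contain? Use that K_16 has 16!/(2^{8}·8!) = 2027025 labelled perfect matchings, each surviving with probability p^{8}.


K_16 has 16!/(2^{8}·8!) = 2027025 labelled perfect matchings.
For each such perfect matching H, let X_H = 1 if all 8 edges of H are present in G. Then P[X_H = 1] = p^{8} = (5/8)^{8} = 390625/16777216.
By linearity of expectation: E[X] = Σ_H E[X_H] = 2027025 · p^{8} = 2027025 · 390625/16777216 = 791806640625/16777216.
Numerically: E[X] ≈ 4.72e+04.

E[X] = 2027025 · (5/8)^{8} = 791806640625/16777216 ≈ 4.72e+04.


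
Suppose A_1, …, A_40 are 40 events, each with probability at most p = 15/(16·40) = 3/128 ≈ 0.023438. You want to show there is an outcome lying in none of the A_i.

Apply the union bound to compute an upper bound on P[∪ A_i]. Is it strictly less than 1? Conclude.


Union bound: P[∪_{i=1}^{40} A_i] ≤ Σ_i P[A_i] ≤ 40·p = 40·(3/128) = 15/16.
Numerically: 15/16 ≈ 0.937500.
Is 15/16 < 1? YES.
Since P[∪ A_i] ≤ 15/16 < 1, the complement has P[∩ A_i^c] ≥ 1 − 15/16 = 1/16 > 0, so some outcome avoids every A_i.

40·p = 15/16 ≈ 0.937500; existence CERTIFIED by the union bound.


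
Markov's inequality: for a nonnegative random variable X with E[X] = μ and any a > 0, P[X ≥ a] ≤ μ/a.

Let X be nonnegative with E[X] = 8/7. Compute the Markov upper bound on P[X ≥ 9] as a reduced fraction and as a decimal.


μ = E[X] = 8/7, a = 9.
Markov: P[X ≥ 9] ≤ μ/a = (8/7)/9 = 8/63.
Numerically: ≈ 0.127.
(Since a = 9 > μ = 1.143, the bound 8/63 is < 1 and informative.)

P[X ≥ 9] ≤ 8/63 ≈ 0.127.


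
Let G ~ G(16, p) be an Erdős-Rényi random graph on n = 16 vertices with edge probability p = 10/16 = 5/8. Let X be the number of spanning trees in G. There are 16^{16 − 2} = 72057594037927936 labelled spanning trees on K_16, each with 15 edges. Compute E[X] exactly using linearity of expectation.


K_16 has 16^{16 − 2} = 72057594037927936 labelled spanning trees.
For each such spanning tree H, let X_H = 1 if all 15 edges of H are present in G. Then P[X_H = 1] = p^{15} = (5/8)^{15} = 30517578125/35184372088832.
By linearity of expectation: E[X] = Σ_H E[X_H] = 72057594037927936 · p^{15} = 72057594037927936 · 30517578125/35184372088832 = 62500000000000.
Numerically: E[X] ≈ 6.25e+13.

E[X] = 72057594037927936 · (5/8)^{15} = 62500000000000 ≈ 6.25e+13.


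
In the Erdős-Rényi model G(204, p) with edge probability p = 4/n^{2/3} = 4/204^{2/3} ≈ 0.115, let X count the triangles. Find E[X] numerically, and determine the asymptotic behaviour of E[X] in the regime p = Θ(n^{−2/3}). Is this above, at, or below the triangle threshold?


Number of potential triangles: C(204, 3) = 1394204.
Each occurs with probability p³ ≈ (0.115)³ ≈ 1.53787e-03.
By linearity: E[X] = C(204, 3)·p³ ≈ 1394204 · 1.53787e-03 ≈ 2144.105.
Since α = 2/3 < 1, p = c/n^{2/3} ≫ 1/n is above the triangle threshold p ~ 1/n. Asymptotically E[X] ~ (c³/6)·n^{3(1−α)} = (4³/6)·n^{1} → ∞; triangles are abundant w.h.p.

E[X] ≈ 2144.105; in regime p = Θ(1/n^{2/3}) E[X] diverges (above the triangle threshold p ~ 1/n).


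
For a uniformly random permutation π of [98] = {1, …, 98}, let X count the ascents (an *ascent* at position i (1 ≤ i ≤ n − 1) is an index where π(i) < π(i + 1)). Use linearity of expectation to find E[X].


Write X = Σ X_I over i = 1, …, 97, with X_I the indicator of one ascent.
There are 97 indicators.
For each fixed i, the pair (π(i), π(i+1)) is a uniformly random ordered pair of distinct values from {1, …, 98}; by symmetry P[π(i) < π(i+1)] = 1/2.
By linearity: E[X] = 97 · (1/2) = (98 − 1) · (1/2) = 97/2 ≈ 48.5000.

E[X] = 97/2 = 48.5000.


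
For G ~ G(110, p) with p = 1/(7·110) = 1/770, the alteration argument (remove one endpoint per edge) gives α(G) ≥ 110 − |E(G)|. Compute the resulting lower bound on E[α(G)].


E[|E(G)|] = C(110, 2)·p = 5995 · (1/770) = 109/14.
E[α(G)] ≥ n − E[|E(G)|] = 110 − 109/14 = 1431/14.
Numerically: ≈ 102.21429.
(This is only a lower bound; the true E[α(G)] may be larger.)

E[α(G)] ≥ 1431/14 ≈ 102.21429.


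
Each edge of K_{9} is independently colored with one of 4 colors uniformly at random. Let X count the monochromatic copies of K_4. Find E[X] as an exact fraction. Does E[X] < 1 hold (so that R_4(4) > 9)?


E[X] = C(9, 4) · 4^{1 − 6} = 126 · 4^{−5} = 126/1024.
As a reduced fraction: E[X] = 63/512 ≈ 0.123047.
Is E[X] < 1? YES.
Since E[X] < 1, there exists a 4-coloring of K_{9} with no monochromatic K_4; hence R_4(4) > 9.

E[X] = 63/512 ≈ 0.123047; E[X] < 1, so R_4(4) > 9.
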